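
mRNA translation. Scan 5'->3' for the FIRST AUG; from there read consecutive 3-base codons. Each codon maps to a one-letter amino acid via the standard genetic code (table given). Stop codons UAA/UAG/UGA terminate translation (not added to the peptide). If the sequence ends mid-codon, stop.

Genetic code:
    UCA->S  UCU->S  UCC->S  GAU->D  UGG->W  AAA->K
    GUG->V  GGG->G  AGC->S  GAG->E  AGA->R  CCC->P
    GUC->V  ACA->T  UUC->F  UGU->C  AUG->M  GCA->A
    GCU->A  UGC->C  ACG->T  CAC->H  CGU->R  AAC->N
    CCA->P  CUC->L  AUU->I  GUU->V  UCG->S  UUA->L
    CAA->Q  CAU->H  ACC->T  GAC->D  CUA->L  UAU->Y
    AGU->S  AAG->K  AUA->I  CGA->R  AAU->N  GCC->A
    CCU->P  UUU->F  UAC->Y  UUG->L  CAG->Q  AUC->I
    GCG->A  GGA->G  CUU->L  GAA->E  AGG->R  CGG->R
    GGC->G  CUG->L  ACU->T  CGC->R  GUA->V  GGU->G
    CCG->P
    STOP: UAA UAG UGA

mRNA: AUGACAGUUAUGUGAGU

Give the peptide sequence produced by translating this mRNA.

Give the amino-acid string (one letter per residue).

Answer: MTVM

Derivation:
start AUG at pos 0
pos 0: AUG -> M; peptide=M
pos 3: ACA -> T; peptide=MT
pos 6: GUU -> V; peptide=MTV
pos 9: AUG -> M; peptide=MTVM
pos 12: UGA -> STOP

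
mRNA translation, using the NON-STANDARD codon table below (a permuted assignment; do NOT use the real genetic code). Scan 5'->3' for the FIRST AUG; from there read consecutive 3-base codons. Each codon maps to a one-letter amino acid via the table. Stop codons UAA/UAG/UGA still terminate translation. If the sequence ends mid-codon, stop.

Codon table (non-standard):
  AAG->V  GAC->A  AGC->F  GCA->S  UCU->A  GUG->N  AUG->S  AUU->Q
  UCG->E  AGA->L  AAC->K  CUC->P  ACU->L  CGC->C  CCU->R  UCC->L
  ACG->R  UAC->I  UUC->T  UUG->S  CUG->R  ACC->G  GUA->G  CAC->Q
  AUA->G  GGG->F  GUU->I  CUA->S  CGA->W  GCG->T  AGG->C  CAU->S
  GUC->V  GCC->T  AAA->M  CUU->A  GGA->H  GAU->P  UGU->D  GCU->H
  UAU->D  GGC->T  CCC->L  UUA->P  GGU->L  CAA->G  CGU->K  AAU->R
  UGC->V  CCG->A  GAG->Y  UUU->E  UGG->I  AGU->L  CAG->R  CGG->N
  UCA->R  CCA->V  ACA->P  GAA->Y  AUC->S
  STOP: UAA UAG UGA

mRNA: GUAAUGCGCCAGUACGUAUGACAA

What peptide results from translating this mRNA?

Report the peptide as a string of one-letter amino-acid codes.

start AUG at pos 3
pos 3: AUG -> S; peptide=S
pos 6: CGC -> C; peptide=SC
pos 9: CAG -> R; peptide=SCR
pos 12: UAC -> I; peptide=SCRI
pos 15: GUA -> G; peptide=SCRIG
pos 18: UGA -> STOP

Answer: SCRIG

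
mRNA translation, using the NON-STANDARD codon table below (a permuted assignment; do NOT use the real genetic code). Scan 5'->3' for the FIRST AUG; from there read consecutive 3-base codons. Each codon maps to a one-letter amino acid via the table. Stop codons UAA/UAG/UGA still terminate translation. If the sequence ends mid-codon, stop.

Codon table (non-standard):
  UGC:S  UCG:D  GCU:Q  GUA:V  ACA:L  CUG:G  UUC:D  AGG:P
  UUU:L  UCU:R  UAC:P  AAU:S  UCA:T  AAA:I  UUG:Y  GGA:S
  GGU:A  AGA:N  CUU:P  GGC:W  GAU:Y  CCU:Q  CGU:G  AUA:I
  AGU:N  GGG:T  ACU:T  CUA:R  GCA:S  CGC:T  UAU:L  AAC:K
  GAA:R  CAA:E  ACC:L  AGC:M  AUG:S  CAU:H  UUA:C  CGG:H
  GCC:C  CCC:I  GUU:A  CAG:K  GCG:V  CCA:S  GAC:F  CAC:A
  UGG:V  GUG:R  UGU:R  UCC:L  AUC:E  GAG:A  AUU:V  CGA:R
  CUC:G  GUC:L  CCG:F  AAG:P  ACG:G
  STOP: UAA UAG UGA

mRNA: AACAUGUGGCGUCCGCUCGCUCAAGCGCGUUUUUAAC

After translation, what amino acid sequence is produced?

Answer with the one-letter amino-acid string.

start AUG at pos 3
pos 3: AUG -> S; peptide=S
pos 6: UGG -> V; peptide=SV
pos 9: CGU -> G; peptide=SVG
pos 12: CCG -> F; peptide=SVGF
pos 15: CUC -> G; peptide=SVGFG
pos 18: GCU -> Q; peptide=SVGFGQ
pos 21: CAA -> E; peptide=SVGFGQE
pos 24: GCG -> V; peptide=SVGFGQEV
pos 27: CGU -> G; peptide=SVGFGQEVG
pos 30: UUU -> L; peptide=SVGFGQEVGL
pos 33: UAA -> STOP

Answer: SVGFGQEVGL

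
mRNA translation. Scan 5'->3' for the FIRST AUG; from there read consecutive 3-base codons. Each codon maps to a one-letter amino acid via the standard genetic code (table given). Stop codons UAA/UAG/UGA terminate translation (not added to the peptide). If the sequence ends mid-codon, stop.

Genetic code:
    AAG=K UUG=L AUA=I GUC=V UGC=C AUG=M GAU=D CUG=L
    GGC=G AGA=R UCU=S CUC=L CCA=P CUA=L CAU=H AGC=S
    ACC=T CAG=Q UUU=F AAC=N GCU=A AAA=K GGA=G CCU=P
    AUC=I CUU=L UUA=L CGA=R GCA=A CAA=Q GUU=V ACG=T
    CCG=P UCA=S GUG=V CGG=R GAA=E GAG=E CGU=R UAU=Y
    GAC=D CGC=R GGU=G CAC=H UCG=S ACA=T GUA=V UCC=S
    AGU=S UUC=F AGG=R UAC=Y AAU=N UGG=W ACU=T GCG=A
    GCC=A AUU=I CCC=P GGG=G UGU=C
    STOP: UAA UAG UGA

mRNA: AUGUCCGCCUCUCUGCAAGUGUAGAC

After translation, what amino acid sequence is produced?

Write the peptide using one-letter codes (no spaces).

Answer: MSASLQV

Derivation:
start AUG at pos 0
pos 0: AUG -> M; peptide=M
pos 3: UCC -> S; peptide=MS
pos 6: GCC -> A; peptide=MSA
pos 9: UCU -> S; peptide=MSAS
pos 12: CUG -> L; peptide=MSASL
pos 15: CAA -> Q; peptide=MSASLQ
pos 18: GUG -> V; peptide=MSASLQV
pos 21: UAG -> STOP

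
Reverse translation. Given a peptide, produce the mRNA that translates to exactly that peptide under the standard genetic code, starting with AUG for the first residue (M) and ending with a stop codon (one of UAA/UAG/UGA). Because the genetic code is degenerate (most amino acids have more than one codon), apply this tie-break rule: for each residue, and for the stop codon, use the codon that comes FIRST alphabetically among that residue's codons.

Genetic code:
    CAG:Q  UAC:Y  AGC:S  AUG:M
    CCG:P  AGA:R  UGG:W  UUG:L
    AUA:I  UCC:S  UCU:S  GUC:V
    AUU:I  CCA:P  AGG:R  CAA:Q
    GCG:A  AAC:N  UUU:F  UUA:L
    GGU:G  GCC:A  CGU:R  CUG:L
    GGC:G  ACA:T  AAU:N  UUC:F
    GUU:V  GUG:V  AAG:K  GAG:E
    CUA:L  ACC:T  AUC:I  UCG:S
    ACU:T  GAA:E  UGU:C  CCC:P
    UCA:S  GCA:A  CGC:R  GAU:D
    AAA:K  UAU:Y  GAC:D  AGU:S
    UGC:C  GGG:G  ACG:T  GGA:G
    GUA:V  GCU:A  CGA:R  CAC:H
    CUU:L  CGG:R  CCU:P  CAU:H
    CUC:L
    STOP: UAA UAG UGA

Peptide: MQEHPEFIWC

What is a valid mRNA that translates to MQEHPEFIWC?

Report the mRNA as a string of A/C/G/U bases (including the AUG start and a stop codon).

residue 1: M -> AUG (start codon)
residue 2: Q codons sorted = CAA,CAG -> pick first = CAA
residue 3: E codons sorted = GAA,GAG -> pick first = GAA
residue 4: H codons sorted = CAC,CAU -> pick first = CAC
residue 5: P codons sorted = CCA,CCC,CCG,CCU -> pick first = CCA
residue 6: E codons sorted = GAA,GAG -> pick first = GAA
residue 7: F codons sorted = UUC,UUU -> pick first = UUC
residue 8: I codons sorted = AUA,AUC,AUU -> pick first = AUA
residue 9: W -> UGG (only codon)
residue 10: C codons sorted = UGC,UGU -> pick first = UGC
terminator: stop codons sorted = UAA,UAG,UGA -> pick first = UAA

Answer: mRNA: AUGCAAGAACACCCAGAAUUCAUAUGGUGCUAA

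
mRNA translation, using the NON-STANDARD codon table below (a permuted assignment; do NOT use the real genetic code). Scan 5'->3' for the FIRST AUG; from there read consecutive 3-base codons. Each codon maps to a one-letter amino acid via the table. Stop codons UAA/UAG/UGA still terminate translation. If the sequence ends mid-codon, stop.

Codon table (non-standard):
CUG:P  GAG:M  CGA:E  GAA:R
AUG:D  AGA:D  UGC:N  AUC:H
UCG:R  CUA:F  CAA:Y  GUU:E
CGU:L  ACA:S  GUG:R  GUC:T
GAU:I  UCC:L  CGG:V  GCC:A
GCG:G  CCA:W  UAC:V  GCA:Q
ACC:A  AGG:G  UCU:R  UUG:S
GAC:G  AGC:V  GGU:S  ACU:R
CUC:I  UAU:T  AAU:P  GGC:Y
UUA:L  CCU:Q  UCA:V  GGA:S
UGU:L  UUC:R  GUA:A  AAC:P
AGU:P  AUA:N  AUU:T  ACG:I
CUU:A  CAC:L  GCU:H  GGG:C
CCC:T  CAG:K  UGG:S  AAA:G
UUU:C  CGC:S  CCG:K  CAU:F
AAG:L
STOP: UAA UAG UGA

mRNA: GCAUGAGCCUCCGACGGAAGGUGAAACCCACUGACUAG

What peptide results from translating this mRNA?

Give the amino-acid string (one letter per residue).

Answer: DVIEVLRGTRG

Derivation:
start AUG at pos 2
pos 2: AUG -> D; peptide=D
pos 5: AGC -> V; peptide=DV
pos 8: CUC -> I; peptide=DVI
pos 11: CGA -> E; peptide=DVIE
pos 14: CGG -> V; peptide=DVIEV
pos 17: AAG -> L; peptide=DVIEVL
pos 20: GUG -> R; peptide=DVIEVLR
pos 23: AAA -> G; peptide=DVIEVLRG
pos 26: CCC -> T; peptide=DVIEVLRGT
pos 29: ACU -> R; peptide=DVIEVLRGTR
pos 32: GAC -> G; peptide=DVIEVLRGTRG
pos 35: UAG -> STOP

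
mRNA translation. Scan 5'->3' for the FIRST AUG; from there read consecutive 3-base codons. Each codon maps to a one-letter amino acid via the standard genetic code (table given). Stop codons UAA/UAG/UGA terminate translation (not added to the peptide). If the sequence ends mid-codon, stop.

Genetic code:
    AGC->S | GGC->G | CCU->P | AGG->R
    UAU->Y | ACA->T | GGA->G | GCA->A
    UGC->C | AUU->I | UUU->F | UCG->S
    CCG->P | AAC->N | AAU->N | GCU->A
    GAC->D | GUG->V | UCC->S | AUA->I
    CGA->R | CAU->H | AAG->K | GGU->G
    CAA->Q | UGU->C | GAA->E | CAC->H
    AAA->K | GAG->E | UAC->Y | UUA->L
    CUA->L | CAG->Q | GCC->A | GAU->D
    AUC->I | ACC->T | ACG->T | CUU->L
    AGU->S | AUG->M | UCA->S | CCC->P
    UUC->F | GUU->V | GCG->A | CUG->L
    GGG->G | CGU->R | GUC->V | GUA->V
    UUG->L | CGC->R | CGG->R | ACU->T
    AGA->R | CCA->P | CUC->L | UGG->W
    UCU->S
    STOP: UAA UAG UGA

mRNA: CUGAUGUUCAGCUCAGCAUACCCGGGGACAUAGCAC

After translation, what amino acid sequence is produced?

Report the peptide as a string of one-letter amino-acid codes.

start AUG at pos 3
pos 3: AUG -> M; peptide=M
pos 6: UUC -> F; peptide=MF
pos 9: AGC -> S; peptide=MFS
pos 12: UCA -> S; peptide=MFSS
pos 15: GCA -> A; peptide=MFSSA
pos 18: UAC -> Y; peptide=MFSSAY
pos 21: CCG -> P; peptide=MFSSAYP
pos 24: GGG -> G; peptide=MFSSAYPG
pos 27: ACA -> T; peptide=MFSSAYPGT
pos 30: UAG -> STOP

Answer: MFSSAYPGT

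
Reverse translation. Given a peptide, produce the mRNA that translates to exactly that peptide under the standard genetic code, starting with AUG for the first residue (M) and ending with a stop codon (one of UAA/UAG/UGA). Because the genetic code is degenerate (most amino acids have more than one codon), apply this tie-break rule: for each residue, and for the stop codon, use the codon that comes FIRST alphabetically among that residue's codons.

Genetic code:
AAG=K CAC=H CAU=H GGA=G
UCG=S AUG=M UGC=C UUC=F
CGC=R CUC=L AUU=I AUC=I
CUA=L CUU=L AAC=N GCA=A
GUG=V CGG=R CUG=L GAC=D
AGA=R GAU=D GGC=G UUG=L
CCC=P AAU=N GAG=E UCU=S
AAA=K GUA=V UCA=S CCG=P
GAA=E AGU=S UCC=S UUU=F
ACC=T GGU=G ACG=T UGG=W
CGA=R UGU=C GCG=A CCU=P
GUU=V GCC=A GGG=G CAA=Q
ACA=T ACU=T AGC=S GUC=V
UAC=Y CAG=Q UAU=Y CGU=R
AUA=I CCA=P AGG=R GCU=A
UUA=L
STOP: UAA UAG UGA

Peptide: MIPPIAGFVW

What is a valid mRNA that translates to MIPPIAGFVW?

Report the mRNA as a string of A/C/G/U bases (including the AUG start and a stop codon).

Answer: mRNA: AUGAUACCACCAAUAGCAGGAUUCGUAUGGUAA

Derivation:
residue 1: M -> AUG (start codon)
residue 2: I codons sorted = AUA,AUC,AUU -> pick first = AUA
residue 3: P codons sorted = CCA,CCC,CCG,CCU -> pick first = CCA
residue 4: P codons sorted = CCA,CCC,CCG,CCU -> pick first = CCA
residue 5: I codons sorted = AUA,AUC,AUU -> pick first = AUA
residue 6: A codons sorted = GCA,GCC,GCG,GCU -> pick first = GCA
residue 7: G codons sorted = GGA,GGC,GGG,GGU -> pick first = GGA
residue 8: F codons sorted = UUC,UUU -> pick first = UUC
residue 9: V codons sorted = GUA,GUC,GUG,GUU -> pick first = GUA
residue 10: W -> UGG (only codon)
terminator: stop codons sorted = UAA,UAG,UGA -> pick first = UAA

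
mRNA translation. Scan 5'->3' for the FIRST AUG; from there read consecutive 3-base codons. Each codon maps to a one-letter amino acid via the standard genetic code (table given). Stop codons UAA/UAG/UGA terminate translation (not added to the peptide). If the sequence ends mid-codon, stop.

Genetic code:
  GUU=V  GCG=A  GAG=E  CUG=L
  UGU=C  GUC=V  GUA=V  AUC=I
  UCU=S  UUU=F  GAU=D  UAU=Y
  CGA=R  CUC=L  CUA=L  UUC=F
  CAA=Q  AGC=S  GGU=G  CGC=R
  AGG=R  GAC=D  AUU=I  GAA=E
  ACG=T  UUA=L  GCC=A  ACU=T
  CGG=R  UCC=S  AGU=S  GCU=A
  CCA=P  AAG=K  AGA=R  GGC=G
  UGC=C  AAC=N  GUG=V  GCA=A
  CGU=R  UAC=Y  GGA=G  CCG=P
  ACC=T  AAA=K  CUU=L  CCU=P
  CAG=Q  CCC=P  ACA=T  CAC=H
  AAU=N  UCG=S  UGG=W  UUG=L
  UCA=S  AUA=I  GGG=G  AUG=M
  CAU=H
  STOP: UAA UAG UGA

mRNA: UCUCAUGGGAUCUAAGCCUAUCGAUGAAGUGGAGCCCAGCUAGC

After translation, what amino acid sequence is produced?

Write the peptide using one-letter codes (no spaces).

start AUG at pos 4
pos 4: AUG -> M; peptide=M
pos 7: GGA -> G; peptide=MG
pos 10: UCU -> S; peptide=MGS
pos 13: AAG -> K; peptide=MGSK
pos 16: CCU -> P; peptide=MGSKP
pos 19: AUC -> I; peptide=MGSKPI
pos 22: GAU -> D; peptide=MGSKPID
pos 25: GAA -> E; peptide=MGSKPIDE
pos 28: GUG -> V; peptide=MGSKPIDEV
pos 31: GAG -> E; peptide=MGSKPIDEVE
pos 34: CCC -> P; peptide=MGSKPIDEVEP
pos 37: AGC -> S; peptide=MGSKPIDEVEPS
pos 40: UAG -> STOP

Answer: MGSKPIDEVEPS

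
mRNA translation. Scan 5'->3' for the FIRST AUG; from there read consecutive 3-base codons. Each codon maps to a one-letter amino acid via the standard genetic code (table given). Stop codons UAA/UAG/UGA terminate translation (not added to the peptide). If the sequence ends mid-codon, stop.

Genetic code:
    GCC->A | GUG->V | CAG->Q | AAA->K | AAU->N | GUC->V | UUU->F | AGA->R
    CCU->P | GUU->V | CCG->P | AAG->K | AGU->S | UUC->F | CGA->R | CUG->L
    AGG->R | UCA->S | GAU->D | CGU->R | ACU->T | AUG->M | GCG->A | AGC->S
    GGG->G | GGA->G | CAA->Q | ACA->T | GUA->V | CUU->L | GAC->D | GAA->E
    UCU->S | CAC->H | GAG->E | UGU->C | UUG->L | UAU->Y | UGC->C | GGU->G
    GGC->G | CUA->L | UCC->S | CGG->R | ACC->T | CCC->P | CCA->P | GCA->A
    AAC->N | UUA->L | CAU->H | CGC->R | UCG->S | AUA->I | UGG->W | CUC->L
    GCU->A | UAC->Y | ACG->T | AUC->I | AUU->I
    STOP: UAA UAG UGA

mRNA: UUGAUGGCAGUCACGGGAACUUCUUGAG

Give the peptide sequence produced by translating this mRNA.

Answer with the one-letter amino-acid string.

start AUG at pos 3
pos 3: AUG -> M; peptide=M
pos 6: GCA -> A; peptide=MA
pos 9: GUC -> V; peptide=MAV
pos 12: ACG -> T; peptide=MAVT
pos 15: GGA -> G; peptide=MAVTG
pos 18: ACU -> T; peptide=MAVTGT
pos 21: UCU -> S; peptide=MAVTGTS
pos 24: UGA -> STOP

Answer: MAVTGTS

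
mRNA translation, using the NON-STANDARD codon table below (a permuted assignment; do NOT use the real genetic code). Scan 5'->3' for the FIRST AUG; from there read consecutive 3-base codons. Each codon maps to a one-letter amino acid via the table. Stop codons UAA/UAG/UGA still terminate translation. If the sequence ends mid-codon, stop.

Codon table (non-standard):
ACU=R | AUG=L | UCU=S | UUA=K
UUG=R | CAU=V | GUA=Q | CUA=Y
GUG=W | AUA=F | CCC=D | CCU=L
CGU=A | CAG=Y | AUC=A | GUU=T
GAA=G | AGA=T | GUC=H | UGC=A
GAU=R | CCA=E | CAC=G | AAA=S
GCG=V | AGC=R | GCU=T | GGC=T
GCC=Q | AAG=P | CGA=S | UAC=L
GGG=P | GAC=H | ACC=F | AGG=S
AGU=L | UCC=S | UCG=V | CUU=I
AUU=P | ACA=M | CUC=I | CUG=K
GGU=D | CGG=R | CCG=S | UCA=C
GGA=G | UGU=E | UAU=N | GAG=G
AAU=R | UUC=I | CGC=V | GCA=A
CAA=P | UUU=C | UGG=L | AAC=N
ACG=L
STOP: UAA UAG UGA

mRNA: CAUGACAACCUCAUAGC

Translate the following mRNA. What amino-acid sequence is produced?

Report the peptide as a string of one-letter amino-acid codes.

Answer: LMFC

Derivation:
start AUG at pos 1
pos 1: AUG -> L; peptide=L
pos 4: ACA -> M; peptide=LM
pos 7: ACC -> F; peptide=LMF
pos 10: UCA -> C; peptide=LMFC
pos 13: UAG -> STOP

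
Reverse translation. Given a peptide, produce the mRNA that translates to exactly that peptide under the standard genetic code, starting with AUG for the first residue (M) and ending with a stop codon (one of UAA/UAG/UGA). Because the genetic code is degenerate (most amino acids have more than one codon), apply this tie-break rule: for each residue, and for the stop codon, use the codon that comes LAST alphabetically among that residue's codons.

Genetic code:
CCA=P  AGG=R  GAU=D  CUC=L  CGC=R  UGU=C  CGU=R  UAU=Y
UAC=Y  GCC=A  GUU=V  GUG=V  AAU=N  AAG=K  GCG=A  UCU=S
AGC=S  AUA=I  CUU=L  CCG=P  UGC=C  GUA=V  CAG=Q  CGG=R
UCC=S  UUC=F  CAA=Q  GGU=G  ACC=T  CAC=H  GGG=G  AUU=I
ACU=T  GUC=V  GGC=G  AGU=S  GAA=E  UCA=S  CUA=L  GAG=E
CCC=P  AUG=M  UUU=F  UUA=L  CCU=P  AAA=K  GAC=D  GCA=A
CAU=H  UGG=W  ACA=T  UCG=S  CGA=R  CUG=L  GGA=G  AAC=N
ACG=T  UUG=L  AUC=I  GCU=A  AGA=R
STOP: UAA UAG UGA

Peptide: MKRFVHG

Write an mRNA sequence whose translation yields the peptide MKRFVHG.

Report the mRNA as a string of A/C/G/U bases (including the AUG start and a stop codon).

residue 1: M -> AUG (start codon)
residue 2: K codons sorted = AAA,AAG -> pick last = AAG
residue 3: R codons sorted = AGA,AGG,CGA,CGC,CGG,CGU -> pick last = CGU
residue 4: F codons sorted = UUC,UUU -> pick last = UUU
residue 5: V codons sorted = GUA,GUC,GUG,GUU -> pick last = GUU
residue 6: H codons sorted = CAC,CAU -> pick last = CAU
residue 7: G codons sorted = GGA,GGC,GGG,GGU -> pick last = GGU
terminator: stop codons sorted = UAA,UAG,UGA -> pick last = UGA

Answer: mRNA: AUGAAGCGUUUUGUUCAUGGUUGA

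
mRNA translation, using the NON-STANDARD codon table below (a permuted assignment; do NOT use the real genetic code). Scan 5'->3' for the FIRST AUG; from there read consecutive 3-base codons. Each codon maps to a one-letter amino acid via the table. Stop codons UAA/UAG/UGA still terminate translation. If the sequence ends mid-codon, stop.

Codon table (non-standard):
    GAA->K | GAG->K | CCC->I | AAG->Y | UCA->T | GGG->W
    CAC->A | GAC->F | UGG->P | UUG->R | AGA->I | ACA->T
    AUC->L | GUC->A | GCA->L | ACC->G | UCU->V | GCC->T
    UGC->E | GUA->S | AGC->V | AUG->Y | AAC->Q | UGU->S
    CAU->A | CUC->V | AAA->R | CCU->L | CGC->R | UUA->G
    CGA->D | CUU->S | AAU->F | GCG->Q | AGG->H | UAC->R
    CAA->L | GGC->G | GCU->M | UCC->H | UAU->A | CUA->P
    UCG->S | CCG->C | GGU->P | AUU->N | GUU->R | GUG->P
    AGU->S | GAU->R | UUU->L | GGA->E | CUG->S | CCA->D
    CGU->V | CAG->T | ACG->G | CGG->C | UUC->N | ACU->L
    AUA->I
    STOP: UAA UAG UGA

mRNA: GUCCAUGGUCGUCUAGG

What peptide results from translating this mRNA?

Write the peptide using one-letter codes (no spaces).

Answer: YAA

Derivation:
start AUG at pos 4
pos 4: AUG -> Y; peptide=Y
pos 7: GUC -> A; peptide=YA
pos 10: GUC -> A; peptide=YAA
pos 13: UAG -> STOP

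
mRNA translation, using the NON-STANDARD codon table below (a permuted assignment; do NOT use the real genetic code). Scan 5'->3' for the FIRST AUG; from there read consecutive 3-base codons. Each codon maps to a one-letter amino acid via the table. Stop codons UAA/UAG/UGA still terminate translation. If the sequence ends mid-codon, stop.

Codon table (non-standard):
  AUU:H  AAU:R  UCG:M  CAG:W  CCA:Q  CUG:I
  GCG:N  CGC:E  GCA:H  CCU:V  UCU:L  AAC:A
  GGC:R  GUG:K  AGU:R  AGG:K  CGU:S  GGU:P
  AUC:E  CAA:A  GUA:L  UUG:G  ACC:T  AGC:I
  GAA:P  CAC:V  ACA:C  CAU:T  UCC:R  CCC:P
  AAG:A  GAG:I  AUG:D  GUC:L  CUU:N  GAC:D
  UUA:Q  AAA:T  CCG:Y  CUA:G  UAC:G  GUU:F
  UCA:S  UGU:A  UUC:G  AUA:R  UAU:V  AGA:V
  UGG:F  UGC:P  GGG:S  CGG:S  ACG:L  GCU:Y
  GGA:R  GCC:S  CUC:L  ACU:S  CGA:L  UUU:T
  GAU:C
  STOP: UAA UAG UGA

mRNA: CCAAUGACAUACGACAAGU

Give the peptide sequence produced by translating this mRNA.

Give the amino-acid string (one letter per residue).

start AUG at pos 3
pos 3: AUG -> D; peptide=D
pos 6: ACA -> C; peptide=DC
pos 9: UAC -> G; peptide=DCG
pos 12: GAC -> D; peptide=DCGD
pos 15: AAG -> A; peptide=DCGDA
pos 18: only 1 nt remain (<3), stop (end of mRNA)

Answer: DCGDA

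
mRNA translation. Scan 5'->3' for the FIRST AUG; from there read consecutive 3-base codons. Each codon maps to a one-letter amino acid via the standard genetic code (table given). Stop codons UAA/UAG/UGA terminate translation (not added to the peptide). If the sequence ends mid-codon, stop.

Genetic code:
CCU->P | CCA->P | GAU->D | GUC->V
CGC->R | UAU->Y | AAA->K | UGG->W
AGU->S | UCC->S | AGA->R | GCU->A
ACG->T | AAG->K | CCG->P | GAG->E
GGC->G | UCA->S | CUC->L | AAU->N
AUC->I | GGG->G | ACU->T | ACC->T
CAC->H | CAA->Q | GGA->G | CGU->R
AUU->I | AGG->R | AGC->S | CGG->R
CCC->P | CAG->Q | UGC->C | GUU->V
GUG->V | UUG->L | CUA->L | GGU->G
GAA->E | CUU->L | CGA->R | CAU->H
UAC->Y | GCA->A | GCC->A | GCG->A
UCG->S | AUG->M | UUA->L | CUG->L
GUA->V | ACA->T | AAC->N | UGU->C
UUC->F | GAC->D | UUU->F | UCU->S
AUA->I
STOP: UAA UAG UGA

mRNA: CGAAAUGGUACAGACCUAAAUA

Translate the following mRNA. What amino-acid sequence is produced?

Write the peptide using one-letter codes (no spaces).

Answer: MVQT

Derivation:
start AUG at pos 4
pos 4: AUG -> M; peptide=M
pos 7: GUA -> V; peptide=MV
pos 10: CAG -> Q; peptide=MVQ
pos 13: ACC -> T; peptide=MVQT
pos 16: UAA -> STOP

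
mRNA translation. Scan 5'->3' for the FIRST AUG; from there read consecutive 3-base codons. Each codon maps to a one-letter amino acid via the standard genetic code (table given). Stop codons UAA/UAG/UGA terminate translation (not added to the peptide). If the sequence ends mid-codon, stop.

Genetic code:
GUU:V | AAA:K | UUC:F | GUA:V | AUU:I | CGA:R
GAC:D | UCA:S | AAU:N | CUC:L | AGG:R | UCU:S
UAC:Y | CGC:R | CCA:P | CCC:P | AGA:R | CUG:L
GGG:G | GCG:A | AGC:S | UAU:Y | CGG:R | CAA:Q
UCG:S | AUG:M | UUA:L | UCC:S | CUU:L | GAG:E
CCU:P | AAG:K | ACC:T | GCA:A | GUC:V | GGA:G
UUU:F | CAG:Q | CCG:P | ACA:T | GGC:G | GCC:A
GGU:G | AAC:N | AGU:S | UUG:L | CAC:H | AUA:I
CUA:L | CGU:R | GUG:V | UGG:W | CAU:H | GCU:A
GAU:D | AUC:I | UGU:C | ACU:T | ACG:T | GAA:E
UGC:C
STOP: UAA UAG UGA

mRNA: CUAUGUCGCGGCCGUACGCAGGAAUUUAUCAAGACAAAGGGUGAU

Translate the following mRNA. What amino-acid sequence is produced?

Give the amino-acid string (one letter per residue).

Answer: MSRPYAGIYQDKG

Derivation:
start AUG at pos 2
pos 2: AUG -> M; peptide=M
pos 5: UCG -> S; peptide=MS
pos 8: CGG -> R; peptide=MSR
pos 11: CCG -> P; peptide=MSRP
pos 14: UAC -> Y; peptide=MSRPY
pos 17: GCA -> A; peptide=MSRPYA
pos 20: GGA -> G; peptide=MSRPYAG
pos 23: AUU -> I; peptide=MSRPYAGI
pos 26: UAU -> Y; peptide=MSRPYAGIY
pos 29: CAA -> Q; peptide=MSRPYAGIYQ
pos 32: GAC -> D; peptide=MSRPYAGIYQD
pos 35: AAA -> K; peptide=MSRPYAGIYQDK
pos 38: GGG -> G; peptide=MSRPYAGIYQDKG
pos 41: UGA -> STOP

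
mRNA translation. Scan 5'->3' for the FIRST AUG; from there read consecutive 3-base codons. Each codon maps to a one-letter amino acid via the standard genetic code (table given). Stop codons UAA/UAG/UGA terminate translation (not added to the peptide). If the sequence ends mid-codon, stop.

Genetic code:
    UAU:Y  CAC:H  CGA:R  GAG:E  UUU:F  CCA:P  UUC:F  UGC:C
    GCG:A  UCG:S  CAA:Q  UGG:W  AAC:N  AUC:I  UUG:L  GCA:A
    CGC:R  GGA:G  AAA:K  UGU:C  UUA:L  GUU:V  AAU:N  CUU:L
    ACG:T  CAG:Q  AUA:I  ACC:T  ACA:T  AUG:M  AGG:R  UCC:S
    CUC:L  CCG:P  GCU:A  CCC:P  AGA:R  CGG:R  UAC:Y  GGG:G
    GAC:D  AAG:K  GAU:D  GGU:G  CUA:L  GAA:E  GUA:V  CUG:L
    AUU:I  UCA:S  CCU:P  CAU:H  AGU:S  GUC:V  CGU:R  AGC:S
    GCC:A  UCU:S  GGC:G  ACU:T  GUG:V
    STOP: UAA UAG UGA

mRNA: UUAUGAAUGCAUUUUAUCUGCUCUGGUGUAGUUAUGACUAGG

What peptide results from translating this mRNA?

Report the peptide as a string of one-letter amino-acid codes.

Answer: MNAFYLLWCSYD

Derivation:
start AUG at pos 2
pos 2: AUG -> M; peptide=M
pos 5: AAU -> N; peptide=MN
pos 8: GCA -> A; peptide=MNA
pos 11: UUU -> F; peptide=MNAF
pos 14: UAU -> Y; peptide=MNAFY
pos 17: CUG -> L; peptide=MNAFYL
pos 20: CUC -> L; peptide=MNAFYLL
pos 23: UGG -> W; peptide=MNAFYLLW
pos 26: UGU -> C; peptide=MNAFYLLWC
pos 29: AGU -> S; peptide=MNAFYLLWCS
pos 32: UAU -> Y; peptide=MNAFYLLWCSY
pos 35: GAC -> D; peptide=MNAFYLLWCSYD
pos 38: UAG -> STOP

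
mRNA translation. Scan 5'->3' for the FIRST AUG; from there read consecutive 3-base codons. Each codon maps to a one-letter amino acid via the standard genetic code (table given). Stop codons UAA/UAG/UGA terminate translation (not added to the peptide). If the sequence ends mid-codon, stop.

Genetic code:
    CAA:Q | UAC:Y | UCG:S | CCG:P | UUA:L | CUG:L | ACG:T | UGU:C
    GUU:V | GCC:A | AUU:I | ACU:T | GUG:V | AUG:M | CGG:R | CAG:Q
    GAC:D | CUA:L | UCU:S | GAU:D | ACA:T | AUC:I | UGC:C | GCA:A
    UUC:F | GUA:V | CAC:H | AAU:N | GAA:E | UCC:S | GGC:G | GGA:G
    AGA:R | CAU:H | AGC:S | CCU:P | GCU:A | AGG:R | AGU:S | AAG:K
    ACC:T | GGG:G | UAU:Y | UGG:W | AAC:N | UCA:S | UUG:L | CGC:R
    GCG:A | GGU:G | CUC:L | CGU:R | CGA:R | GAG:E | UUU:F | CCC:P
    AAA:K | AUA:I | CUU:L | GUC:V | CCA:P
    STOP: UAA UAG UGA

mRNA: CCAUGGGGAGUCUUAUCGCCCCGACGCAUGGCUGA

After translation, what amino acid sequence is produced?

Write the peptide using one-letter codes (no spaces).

start AUG at pos 2
pos 2: AUG -> M; peptide=M
pos 5: GGG -> G; peptide=MG
pos 8: AGU -> S; peptide=MGS
pos 11: CUU -> L; peptide=MGSL
pos 14: AUC -> I; peptide=MGSLI
pos 17: GCC -> A; peptide=MGSLIA
pos 20: CCG -> P; peptide=MGSLIAP
pos 23: ACG -> T; peptide=MGSLIAPT
pos 26: CAU -> H; peptide=MGSLIAPTH
pos 29: GGC -> G; peptide=MGSLIAPTHG
pos 32: UGA -> STOP

Answer: MGSLIAPTHG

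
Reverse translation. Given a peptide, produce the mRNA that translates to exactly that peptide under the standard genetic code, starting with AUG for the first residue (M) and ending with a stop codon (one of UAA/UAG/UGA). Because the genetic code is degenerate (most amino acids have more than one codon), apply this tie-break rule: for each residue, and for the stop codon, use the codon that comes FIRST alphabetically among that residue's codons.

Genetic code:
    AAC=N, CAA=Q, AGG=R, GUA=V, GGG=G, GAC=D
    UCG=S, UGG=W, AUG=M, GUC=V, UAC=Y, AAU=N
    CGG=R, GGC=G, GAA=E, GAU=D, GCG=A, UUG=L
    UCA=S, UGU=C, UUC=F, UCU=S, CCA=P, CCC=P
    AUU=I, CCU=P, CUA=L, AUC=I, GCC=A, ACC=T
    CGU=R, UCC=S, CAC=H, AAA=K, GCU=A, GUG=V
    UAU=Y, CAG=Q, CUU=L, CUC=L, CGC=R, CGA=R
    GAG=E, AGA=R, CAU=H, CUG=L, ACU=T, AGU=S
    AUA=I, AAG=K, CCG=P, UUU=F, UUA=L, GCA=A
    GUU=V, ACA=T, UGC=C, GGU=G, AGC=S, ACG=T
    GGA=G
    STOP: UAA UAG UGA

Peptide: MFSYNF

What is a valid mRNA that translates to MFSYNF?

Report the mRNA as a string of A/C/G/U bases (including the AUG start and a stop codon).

Answer: mRNA: AUGUUCAGCUACAACUUCUAA

Derivation:
residue 1: M -> AUG (start codon)
residue 2: F codons sorted = UUC,UUU -> pick first = UUC
residue 3: S codons sorted = AGC,AGU,UCA,UCC,UCG,UCU -> pick first = AGC
residue 4: Y codons sorted = UAC,UAU -> pick first = UAC
residue 5: N codons sorted = AAC,AAU -> pick first = AAC
residue 6: F codons sorted = UUC,UUU -> pick first = UUC
terminator: stop codons sorted = UAA,UAG,UGA -> pick first = UAA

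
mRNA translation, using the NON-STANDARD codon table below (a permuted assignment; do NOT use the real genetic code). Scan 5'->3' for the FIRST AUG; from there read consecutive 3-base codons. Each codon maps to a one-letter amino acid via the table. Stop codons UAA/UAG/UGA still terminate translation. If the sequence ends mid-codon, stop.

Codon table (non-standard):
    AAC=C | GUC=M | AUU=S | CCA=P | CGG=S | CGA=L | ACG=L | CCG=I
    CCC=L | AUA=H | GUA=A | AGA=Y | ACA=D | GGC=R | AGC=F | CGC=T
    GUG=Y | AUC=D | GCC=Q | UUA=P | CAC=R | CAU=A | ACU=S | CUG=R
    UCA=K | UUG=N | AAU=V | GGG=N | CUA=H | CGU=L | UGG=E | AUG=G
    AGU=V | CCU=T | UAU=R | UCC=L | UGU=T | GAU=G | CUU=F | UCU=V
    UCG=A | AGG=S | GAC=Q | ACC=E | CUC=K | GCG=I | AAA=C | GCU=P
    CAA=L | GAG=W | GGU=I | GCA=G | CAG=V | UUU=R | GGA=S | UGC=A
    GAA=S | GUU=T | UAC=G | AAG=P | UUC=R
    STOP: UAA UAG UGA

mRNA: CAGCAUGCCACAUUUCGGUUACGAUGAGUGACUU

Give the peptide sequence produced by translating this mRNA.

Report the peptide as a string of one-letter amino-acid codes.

start AUG at pos 4
pos 4: AUG -> G; peptide=G
pos 7: CCA -> P; peptide=GP
pos 10: CAU -> A; peptide=GPA
pos 13: UUC -> R; peptide=GPAR
pos 16: GGU -> I; peptide=GPARI
pos 19: UAC -> G; peptide=GPARIG
pos 22: GAU -> G; peptide=GPARIGG
pos 25: GAG -> W; peptide=GPARIGGW
pos 28: UGA -> STOP

Answer: GPARIGGW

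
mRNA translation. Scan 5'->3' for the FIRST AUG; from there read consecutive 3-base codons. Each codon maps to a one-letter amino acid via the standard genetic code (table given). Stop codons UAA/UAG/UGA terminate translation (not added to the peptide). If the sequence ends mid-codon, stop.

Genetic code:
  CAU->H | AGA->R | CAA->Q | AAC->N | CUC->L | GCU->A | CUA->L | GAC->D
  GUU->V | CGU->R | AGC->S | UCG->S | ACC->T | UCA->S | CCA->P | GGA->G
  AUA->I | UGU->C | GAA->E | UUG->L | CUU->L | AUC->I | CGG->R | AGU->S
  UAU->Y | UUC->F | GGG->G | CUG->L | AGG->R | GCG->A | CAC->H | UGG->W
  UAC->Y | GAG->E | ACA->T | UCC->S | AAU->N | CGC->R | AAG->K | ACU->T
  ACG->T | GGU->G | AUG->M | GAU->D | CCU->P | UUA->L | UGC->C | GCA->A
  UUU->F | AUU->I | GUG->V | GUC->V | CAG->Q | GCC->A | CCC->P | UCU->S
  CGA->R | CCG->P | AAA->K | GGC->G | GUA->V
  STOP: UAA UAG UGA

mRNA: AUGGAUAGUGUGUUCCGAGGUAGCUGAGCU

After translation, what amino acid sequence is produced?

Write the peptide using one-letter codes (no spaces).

start AUG at pos 0
pos 0: AUG -> M; peptide=M
pos 3: GAU -> D; peptide=MD
pos 6: AGU -> S; peptide=MDS
pos 9: GUG -> V; peptide=MDSV
pos 12: UUC -> F; peptide=MDSVF
pos 15: CGA -> R; peptide=MDSVFR
pos 18: GGU -> G; peptide=MDSVFRG
pos 21: AGC -> S; peptide=MDSVFRGS
pos 24: UGA -> STOP

Answer: MDSVFRGS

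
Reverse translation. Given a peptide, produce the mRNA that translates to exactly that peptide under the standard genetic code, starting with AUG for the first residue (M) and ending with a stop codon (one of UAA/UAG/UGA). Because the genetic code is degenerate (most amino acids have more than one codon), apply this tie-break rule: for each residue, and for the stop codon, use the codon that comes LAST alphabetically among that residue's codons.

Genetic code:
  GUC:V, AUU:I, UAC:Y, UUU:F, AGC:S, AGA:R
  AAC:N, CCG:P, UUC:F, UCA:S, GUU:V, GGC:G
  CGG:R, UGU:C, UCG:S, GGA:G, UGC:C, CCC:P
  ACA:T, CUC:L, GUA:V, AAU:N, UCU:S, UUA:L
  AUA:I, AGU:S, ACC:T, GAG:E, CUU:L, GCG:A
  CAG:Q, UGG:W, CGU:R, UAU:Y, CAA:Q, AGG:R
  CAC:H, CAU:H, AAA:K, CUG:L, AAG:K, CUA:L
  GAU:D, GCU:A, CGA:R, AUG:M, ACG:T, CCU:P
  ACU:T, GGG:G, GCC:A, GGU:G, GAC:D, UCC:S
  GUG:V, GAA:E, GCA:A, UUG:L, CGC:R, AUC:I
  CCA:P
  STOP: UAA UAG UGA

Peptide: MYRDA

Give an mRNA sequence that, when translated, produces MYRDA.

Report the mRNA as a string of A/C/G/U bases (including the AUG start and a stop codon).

residue 1: M -> AUG (start codon)
residue 2: Y codons sorted = UAC,UAU -> pick last = UAU
residue 3: R codons sorted = AGA,AGG,CGA,CGC,CGG,CGU -> pick last = CGU
residue 4: D codons sorted = GAC,GAU -> pick last = GAU
residue 5: A codons sorted = GCA,GCC,GCG,GCU -> pick last = GCU
terminator: stop codons sorted = UAA,UAG,UGA -> pick last = UGA

Answer: mRNA: AUGUAUCGUGAUGCUUGA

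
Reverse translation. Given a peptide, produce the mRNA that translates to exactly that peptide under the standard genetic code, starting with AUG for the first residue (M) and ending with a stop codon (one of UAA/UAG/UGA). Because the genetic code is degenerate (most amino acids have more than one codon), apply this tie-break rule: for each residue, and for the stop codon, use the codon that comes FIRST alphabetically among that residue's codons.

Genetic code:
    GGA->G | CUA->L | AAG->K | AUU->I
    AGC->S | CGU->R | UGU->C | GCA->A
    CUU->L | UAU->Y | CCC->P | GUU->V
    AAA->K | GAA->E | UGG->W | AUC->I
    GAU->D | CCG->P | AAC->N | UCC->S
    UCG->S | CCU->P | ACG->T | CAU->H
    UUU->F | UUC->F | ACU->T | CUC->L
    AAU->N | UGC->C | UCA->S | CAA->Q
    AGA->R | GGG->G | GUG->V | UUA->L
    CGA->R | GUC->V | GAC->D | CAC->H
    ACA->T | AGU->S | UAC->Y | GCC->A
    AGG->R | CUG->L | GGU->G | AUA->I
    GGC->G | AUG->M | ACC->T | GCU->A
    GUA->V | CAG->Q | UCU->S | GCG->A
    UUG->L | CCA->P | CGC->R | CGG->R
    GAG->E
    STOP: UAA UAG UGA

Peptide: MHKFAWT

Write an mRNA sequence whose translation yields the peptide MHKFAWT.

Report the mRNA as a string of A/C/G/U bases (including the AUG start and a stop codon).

Answer: mRNA: AUGCACAAAUUCGCAUGGACAUAA

Derivation:
residue 1: M -> AUG (start codon)
residue 2: H codons sorted = CAC,CAU -> pick first = CAC
residue 3: K codons sorted = AAA,AAG -> pick first = AAA
residue 4: F codons sorted = UUC,UUU -> pick first = UUC
residue 5: A codons sorted = GCA,GCC,GCG,GCU -> pick first = GCA
residue 6: W -> UGG (only codon)
residue 7: T codons sorted = ACA,ACC,ACG,ACU -> pick first = ACA
terminator: stop codons sorted = UAA,UAG,UGA -> pick first = UAA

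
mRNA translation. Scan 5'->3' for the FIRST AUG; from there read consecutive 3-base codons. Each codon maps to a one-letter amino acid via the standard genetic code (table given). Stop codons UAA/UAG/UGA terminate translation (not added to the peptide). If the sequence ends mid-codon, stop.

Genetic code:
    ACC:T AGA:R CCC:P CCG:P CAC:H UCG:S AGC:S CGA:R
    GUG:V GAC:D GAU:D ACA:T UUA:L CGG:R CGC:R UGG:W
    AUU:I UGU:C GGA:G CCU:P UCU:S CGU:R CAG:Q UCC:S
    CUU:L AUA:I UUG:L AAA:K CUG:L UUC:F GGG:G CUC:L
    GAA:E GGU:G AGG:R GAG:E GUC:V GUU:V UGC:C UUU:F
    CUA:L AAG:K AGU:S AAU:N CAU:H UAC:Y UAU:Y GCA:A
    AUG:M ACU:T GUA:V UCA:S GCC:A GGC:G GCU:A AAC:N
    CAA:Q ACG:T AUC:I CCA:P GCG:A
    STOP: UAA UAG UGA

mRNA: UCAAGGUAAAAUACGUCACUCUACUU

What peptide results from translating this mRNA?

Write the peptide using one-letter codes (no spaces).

Answer: (empty: no AUG start codon)

Derivation:
no AUG start codon found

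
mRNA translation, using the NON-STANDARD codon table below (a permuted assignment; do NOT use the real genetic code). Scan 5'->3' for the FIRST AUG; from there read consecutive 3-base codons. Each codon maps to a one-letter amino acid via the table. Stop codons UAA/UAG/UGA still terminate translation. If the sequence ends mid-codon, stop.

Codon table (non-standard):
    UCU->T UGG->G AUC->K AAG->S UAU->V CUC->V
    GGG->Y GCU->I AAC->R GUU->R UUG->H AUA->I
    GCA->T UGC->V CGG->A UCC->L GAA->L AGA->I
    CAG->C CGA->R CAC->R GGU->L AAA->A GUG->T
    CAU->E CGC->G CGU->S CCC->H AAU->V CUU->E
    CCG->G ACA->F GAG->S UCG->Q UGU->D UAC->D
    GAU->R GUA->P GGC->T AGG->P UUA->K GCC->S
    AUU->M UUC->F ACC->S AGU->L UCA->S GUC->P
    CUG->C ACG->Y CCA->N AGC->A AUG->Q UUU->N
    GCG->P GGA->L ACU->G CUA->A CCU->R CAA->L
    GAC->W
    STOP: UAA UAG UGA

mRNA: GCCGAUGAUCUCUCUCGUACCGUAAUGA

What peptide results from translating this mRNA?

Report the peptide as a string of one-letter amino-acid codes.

start AUG at pos 4
pos 4: AUG -> Q; peptide=Q
pos 7: AUC -> K; peptide=QK
pos 10: UCU -> T; peptide=QKT
pos 13: CUC -> V; peptide=QKTV
pos 16: GUA -> P; peptide=QKTVP
pos 19: CCG -> G; peptide=QKTVPG
pos 22: UAA -> STOP

Answer: QKTVPG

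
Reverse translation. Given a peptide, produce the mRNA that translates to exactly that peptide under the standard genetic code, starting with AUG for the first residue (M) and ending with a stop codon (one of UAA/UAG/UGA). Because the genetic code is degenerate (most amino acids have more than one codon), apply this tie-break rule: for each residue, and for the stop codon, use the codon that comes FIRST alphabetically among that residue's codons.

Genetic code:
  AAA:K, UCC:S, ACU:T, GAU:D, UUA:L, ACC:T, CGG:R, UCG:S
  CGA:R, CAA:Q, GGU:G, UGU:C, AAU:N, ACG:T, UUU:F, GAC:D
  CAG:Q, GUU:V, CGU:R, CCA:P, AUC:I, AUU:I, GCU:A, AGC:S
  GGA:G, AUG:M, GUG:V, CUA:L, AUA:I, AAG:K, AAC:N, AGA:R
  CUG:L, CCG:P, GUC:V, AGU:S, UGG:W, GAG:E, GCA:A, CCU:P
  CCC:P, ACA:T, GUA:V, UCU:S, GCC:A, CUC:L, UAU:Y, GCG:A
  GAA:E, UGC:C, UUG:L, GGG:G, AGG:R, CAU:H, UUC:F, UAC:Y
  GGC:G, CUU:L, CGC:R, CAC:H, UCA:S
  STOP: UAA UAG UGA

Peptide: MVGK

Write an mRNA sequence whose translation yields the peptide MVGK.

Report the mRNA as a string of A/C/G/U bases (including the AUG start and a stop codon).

Answer: mRNA: AUGGUAGGAAAAUAA

Derivation:
residue 1: M -> AUG (start codon)
residue 2: V codons sorted = GUA,GUC,GUG,GUU -> pick first = GUA
residue 3: G codons sorted = GGA,GGC,GGG,GGU -> pick first = GGA
residue 4: K codons sorted = AAA,AAG -> pick first = AAA
terminator: stop codons sorted = UAA,UAG,UGA -> pick first = UAA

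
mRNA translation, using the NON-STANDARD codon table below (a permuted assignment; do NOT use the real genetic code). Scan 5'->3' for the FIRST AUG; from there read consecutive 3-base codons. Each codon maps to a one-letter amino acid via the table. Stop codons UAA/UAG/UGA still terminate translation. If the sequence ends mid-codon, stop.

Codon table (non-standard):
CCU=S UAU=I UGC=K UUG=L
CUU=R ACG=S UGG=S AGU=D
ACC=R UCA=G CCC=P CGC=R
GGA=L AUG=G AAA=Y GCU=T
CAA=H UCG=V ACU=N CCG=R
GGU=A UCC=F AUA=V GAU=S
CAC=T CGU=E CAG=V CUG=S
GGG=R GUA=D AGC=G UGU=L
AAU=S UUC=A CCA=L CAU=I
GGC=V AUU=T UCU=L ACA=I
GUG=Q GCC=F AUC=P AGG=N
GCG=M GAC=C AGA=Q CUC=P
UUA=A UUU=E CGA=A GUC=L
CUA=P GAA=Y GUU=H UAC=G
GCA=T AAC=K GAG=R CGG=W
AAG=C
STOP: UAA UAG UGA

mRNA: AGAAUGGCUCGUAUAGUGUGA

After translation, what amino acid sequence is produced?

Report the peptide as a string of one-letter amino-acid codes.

Answer: GTEVQ

Derivation:
start AUG at pos 3
pos 3: AUG -> G; peptide=G
pos 6: GCU -> T; peptide=GT
pos 9: CGU -> E; peptide=GTE
pos 12: AUA -> V; peptide=GTEV
pos 15: GUG -> Q; peptide=GTEVQ
pos 18: UGA -> STOP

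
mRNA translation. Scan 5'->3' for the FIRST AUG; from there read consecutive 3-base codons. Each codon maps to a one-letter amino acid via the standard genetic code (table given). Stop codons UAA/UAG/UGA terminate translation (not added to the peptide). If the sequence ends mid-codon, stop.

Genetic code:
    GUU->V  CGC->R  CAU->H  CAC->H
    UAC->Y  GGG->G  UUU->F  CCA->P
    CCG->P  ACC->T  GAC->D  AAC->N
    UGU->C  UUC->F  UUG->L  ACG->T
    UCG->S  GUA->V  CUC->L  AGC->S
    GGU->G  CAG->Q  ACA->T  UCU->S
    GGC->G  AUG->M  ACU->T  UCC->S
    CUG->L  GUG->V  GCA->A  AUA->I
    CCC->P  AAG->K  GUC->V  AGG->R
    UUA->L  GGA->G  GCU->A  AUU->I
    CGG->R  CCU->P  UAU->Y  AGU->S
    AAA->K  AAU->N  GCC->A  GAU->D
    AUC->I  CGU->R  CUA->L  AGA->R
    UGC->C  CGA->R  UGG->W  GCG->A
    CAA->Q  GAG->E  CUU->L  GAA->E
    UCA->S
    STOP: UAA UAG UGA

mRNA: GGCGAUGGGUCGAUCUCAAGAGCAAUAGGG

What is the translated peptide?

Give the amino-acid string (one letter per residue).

start AUG at pos 4
pos 4: AUG -> M; peptide=M
pos 7: GGU -> G; peptide=MG
pos 10: CGA -> R; peptide=MGR
pos 13: UCU -> S; peptide=MGRS
pos 16: CAA -> Q; peptide=MGRSQ
pos 19: GAG -> E; peptide=MGRSQE
pos 22: CAA -> Q; peptide=MGRSQEQ
pos 25: UAG -> STOP

Answer: MGRSQEQ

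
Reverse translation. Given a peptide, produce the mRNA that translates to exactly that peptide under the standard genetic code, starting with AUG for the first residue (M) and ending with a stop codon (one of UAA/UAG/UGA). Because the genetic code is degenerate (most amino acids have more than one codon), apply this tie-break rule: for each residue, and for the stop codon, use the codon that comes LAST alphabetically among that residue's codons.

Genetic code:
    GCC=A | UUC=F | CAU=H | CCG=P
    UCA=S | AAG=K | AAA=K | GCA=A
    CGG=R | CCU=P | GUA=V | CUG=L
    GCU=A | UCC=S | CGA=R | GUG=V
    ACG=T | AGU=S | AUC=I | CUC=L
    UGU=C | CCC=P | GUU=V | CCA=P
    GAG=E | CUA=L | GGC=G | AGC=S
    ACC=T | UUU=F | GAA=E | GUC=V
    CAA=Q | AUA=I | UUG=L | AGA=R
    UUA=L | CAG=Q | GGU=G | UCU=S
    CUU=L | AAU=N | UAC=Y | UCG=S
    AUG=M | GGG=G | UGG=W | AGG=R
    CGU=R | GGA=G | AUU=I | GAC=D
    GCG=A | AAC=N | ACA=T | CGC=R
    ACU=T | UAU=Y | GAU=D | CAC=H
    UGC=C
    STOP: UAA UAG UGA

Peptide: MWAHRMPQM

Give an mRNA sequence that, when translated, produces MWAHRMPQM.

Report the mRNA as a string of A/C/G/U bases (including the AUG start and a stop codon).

residue 1: M -> AUG (start codon)
residue 2: W -> UGG (only codon)
residue 3: A codons sorted = GCA,GCC,GCG,GCU -> pick last = GCU
residue 4: H codons sorted = CAC,CAU -> pick last = CAU
residue 5: R codons sorted = AGA,AGG,CGA,CGC,CGG,CGU -> pick last = CGU
residue 6: M -> AUG (only codon)
residue 7: P codons sorted = CCA,CCC,CCG,CCU -> pick last = CCU
residue 8: Q codons sorted = CAA,CAG -> pick last = CAG
residue 9: M -> AUG (only codon)
terminator: stop codons sorted = UAA,UAG,UGA -> pick last = UGA

Answer: mRNA: AUGUGGGCUCAUCGUAUGCCUCAGAUGUGA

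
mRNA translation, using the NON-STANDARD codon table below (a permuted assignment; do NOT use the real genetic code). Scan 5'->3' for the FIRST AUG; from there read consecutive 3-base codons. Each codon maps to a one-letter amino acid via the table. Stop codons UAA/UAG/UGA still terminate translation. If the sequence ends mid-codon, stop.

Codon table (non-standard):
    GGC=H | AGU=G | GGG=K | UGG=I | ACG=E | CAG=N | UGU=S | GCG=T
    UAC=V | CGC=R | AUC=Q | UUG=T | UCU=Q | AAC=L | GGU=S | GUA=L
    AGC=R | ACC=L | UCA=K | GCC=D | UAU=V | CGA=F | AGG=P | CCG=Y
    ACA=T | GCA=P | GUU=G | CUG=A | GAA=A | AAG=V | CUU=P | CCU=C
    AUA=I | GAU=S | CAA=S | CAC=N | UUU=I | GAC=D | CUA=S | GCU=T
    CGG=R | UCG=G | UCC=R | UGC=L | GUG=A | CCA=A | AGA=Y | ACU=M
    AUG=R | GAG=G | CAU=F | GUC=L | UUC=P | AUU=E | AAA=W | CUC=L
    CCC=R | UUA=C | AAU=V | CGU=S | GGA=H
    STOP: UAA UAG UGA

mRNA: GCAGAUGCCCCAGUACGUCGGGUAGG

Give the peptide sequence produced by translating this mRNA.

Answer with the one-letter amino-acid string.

start AUG at pos 4
pos 4: AUG -> R; peptide=R
pos 7: CCC -> R; peptide=RR
pos 10: CAG -> N; peptide=RRN
pos 13: UAC -> V; peptide=RRNV
pos 16: GUC -> L; peptide=RRNVL
pos 19: GGG -> K; peptide=RRNVLK
pos 22: UAG -> STOP

Answer: RRNVLK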